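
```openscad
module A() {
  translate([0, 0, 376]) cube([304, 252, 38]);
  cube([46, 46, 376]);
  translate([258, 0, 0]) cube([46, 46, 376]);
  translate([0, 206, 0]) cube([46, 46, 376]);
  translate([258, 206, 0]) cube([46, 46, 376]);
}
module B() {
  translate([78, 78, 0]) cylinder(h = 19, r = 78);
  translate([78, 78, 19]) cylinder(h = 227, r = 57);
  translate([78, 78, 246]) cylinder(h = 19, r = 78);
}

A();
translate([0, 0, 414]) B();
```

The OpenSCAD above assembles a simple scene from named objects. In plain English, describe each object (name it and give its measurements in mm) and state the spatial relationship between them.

A is a four-legged stool. The seat is a 304×252×38 mm slab whose top surface is at z = 414 mm; four square legs, each 46×46 mm in cross-section, run from the floor (z = 0) to the underside of the seat, each flush with a corner of the seat.

B is a spool: two coaxial disc flanges of radius 78 mm and thickness 19 mm, joined by a core cylinder of radius 57 mm and height 227 mm. The lower flange rests on z = 0 and the three cylinders share a vertical axis.

The spool is on top of the stool.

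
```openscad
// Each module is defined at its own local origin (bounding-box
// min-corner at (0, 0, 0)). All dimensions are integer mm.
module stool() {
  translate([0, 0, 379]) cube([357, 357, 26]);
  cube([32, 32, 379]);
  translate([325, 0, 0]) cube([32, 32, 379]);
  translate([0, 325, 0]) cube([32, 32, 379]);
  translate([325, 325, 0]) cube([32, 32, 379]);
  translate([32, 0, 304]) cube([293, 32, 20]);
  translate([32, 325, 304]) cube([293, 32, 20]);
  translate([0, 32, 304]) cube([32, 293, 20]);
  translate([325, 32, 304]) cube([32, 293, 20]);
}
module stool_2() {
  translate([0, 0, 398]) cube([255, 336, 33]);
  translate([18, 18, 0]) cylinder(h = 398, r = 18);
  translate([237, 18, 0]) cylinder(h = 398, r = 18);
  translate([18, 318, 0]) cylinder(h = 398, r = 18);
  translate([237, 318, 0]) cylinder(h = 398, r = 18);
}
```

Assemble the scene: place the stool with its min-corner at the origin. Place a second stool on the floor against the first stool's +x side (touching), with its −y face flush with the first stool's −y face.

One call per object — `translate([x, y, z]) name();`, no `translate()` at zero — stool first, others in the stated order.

stool();
translate([357, 0, 0]) stool_2();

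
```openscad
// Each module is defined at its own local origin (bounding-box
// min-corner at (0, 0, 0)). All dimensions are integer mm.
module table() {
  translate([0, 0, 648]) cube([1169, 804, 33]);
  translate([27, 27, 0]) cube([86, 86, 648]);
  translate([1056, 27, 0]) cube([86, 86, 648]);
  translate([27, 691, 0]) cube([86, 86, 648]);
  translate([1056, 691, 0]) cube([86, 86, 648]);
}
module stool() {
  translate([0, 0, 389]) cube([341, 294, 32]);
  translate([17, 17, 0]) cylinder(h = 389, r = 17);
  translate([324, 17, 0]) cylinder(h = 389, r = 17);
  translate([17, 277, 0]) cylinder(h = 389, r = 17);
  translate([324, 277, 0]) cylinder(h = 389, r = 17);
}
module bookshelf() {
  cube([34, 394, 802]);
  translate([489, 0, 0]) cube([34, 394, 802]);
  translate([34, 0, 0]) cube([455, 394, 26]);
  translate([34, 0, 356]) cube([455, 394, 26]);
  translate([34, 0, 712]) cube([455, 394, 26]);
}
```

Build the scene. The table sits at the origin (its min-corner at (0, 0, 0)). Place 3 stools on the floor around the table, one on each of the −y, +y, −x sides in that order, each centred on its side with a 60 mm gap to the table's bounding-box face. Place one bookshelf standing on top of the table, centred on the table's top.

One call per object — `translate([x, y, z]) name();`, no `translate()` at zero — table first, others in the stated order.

table();
translate([414, -354, 0]) stool();
translate([414, 864, 0]) stool();
translate([-401, 255, 0]) stool();
translate([323, 205, 681]) bookshelf();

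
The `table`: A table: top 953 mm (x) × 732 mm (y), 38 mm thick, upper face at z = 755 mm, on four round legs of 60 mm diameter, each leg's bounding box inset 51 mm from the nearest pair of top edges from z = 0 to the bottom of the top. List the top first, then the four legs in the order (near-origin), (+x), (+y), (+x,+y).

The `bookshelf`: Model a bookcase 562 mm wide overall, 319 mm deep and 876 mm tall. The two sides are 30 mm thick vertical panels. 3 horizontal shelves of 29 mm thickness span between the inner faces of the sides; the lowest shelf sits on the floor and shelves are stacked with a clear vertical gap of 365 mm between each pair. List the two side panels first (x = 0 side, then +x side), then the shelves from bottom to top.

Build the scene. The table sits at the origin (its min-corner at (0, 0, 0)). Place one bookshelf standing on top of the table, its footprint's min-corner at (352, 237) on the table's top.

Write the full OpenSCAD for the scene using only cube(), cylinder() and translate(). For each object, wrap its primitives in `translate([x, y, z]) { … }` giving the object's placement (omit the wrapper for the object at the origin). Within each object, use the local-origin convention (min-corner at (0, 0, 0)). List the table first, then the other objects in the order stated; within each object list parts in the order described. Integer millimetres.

translate([0, 0, 717]) cube([953, 732, 38]);
translate([81, 81, 0]) cylinder(h = 717, r = 30);
translate([872, 81, 0]) cylinder(h = 717, r = 30);
translate([81, 651, 0]) cylinder(h = 717, r = 30);
translate([872, 651, 0]) cylinder(h = 717, r = 30);
translate([352, 237, 755]) {
  cube([30, 319, 876]);
  translate([532, 0, 0]) cube([30, 319, 876]);
  translate([30, 0, 0]) cube([502, 319, 29]);
  translate([30, 0, 394]) cube([502, 319, 29]);
  translate([30, 0, 788]) cube([502, 319, 29]);
}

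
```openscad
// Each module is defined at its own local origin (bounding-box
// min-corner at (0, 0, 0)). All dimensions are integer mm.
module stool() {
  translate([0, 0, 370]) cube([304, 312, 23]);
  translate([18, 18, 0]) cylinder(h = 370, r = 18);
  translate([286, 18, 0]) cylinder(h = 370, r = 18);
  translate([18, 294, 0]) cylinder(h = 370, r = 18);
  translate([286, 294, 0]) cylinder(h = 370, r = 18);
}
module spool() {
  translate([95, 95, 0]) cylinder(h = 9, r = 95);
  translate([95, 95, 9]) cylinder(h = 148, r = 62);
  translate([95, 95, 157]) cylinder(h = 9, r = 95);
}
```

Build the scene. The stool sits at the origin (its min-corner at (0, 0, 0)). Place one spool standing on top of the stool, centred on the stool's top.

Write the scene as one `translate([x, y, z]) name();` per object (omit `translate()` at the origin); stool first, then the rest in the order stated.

stool();
translate([57, 61, 393]) spool();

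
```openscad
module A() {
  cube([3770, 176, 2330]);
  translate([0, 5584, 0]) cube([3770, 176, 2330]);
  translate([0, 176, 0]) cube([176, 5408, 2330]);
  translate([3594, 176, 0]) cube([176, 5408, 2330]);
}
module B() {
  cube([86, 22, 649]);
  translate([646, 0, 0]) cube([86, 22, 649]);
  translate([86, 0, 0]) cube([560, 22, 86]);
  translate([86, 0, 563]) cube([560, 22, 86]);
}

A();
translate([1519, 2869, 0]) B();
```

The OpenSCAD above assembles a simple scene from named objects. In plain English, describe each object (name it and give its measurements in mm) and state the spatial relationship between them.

A is a box-shaped house frame (walls only): outside footprint 3770×5760 mm, wall height 2330 mm, wall thickness 176 mm. The two y-facing walls run the full x-width; the two x-facing walls fit between the inner faces of the y-facing walls.

B is a picture frame with a 560×477 mm rectangular opening (x by z) and a uniform 86 mm border on every side. Frame depth is 22 mm along y. It is built from two vertical stiles running the full outside height and two horizontal rails spanning the gap between the stiles.

The picture frame sits inside the house frame, centred.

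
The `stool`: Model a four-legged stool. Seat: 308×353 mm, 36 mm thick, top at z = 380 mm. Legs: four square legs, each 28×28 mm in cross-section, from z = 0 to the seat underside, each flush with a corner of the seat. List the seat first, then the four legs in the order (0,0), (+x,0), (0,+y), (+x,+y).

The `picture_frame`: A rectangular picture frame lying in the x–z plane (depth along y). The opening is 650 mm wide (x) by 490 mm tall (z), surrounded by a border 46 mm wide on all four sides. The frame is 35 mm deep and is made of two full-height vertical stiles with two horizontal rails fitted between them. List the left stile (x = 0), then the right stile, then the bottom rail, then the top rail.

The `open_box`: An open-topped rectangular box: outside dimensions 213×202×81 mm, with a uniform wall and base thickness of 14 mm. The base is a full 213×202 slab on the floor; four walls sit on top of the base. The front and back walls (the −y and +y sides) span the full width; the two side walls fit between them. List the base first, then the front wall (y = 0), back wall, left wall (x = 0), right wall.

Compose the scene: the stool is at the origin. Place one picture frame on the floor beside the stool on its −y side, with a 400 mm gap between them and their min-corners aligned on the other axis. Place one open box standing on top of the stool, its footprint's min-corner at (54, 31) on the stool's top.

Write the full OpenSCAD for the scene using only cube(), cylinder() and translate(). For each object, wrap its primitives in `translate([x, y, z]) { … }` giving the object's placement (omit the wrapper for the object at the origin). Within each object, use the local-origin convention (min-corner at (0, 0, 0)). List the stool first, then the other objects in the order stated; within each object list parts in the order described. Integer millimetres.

translate([0, 0, 344]) cube([308, 353, 36]);
cube([28, 28, 344]);
translate([280, 0, 0]) cube([28, 28, 344]);
translate([0, 325, 0]) cube([28, 28, 344]);
translate([280, 325, 0]) cube([28, 28, 344]);
translate([0, -435, 0]) {
  cube([46, 35, 582]);
  translate([696, 0, 0]) cube([46, 35, 582]);
  translate([46, 0, 0]) cube([650, 35, 46]);
  translate([46, 0, 536]) cube([650, 35, 46]);
}
translate([54, 31, 380]) {
  cube([213, 202, 14]);
  translate([0, 0, 14]) cube([213, 14, 67]);
  translate([0, 188, 14]) cube([213, 14, 67]);
  translate([0, 14, 14]) cube([14, 174, 67]);
  translate([199, 14, 14]) cube([14, 174, 67]);
}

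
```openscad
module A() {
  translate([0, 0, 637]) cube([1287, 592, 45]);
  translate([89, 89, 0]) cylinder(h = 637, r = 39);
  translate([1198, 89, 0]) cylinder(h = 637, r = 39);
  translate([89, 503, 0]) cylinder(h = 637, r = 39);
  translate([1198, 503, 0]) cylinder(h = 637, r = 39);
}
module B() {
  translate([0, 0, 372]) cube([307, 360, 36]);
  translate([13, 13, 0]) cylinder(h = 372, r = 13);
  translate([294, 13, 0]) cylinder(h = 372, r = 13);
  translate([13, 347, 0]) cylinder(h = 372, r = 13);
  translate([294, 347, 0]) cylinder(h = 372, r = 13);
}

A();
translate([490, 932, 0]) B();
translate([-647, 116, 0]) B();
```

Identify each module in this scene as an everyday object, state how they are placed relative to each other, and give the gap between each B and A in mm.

A is a table. B is a stool. Two stools sit around the table at the +y, −x sides. The gap between each stool and the table is 340 mm.

Each stool's nearest face is 340 mm from the table's bounding box.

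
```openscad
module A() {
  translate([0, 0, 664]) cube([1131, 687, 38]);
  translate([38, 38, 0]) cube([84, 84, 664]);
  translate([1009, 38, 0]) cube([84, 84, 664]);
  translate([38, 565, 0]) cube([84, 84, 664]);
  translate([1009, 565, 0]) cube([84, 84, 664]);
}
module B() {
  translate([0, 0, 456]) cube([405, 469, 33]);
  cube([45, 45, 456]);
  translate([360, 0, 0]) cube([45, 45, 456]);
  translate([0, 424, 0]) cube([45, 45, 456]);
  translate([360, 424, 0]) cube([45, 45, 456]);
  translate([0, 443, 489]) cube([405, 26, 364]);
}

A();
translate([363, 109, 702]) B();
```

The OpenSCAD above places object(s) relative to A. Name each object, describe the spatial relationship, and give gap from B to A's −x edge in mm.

The chair's min-x is at 363; the table's min-x is 0; gap = 363 mm.

A is a table. B is a chair. The chair is on top of the table, centred. The gap from the chair to the table's −x edge is 363 mm.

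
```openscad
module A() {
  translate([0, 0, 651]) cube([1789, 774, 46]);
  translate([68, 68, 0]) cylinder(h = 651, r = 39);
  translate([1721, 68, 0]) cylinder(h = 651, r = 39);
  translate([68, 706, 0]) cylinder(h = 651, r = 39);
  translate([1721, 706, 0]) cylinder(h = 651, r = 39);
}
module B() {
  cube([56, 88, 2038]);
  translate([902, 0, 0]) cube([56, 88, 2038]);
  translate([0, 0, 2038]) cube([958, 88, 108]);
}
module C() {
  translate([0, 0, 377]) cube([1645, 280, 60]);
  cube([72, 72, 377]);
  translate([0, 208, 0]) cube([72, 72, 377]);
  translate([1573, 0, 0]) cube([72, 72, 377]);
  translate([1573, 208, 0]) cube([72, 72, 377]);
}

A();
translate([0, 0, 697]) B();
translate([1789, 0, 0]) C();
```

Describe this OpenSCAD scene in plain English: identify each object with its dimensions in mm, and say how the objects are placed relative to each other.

A is a table with a 1789×774 mm rectangular top, 46 mm thick, top surface at z = 697 mm, supported by four round legs of 78 mm diameter, each leg's bounding box inset 29 mm from the nearest pair of top edges, running from the floor.

B is a door frame. The clear opening is 846 mm wide and 2038 mm high. Two 56 mm wide jambs, 88 mm deep, stand either side of the opening from the floor to the top of the opening. A 108 mm thick head sits across the top of both jambs, spanning the full outside width of the frame.

C is a long wooden bench with a 1645 mm (x) × 280 mm (y) seat, 60 mm thick, its top surface 437 mm above the floor. Four 72 mm square legs at the seat corners, flush with the edges, run from z = 0 to the seat underside.

The door frame is on top of the table. The bench is against the table's +x side, with their −y faces flush.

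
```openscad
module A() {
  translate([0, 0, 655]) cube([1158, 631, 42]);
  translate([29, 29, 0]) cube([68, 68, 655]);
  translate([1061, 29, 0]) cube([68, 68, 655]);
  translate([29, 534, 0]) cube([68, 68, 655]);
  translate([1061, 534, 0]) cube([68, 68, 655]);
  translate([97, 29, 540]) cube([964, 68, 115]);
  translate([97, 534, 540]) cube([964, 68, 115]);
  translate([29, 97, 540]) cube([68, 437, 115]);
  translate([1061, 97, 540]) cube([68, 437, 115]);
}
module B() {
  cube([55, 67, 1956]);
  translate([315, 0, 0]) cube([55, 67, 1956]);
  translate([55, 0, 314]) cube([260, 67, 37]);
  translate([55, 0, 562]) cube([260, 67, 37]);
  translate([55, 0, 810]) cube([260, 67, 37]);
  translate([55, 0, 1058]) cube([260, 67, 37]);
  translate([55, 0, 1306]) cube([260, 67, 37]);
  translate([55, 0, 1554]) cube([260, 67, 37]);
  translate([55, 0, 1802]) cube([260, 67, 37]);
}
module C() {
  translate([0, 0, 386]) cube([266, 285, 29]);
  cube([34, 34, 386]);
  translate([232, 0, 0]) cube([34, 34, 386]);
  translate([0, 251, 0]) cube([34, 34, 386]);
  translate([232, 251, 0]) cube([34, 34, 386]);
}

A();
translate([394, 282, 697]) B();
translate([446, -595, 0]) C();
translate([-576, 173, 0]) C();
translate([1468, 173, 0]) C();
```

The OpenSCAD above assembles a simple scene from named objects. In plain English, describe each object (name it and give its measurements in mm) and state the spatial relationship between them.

A is a table with a 1158×631 mm rectangular top, 42 mm thick, top surface at z = 697 mm, supported by four 68×68 mm square legs, each inset 29 mm from the nearest pair of top edges, running from the floor. Four apron rails, 68 mm thick and 115 mm tall, run between adjacent legs with their top edges flush with the underside of the top and their outer faces flush with the legs' outer faces.

B is a straight ladder. Two 55×67 mm vertical rails, 1956 mm tall, stand 370 mm apart (outside-to-outside) with their front faces coplanar on the −y side. 7 rungs, each 67 mm deep and 37 mm tall, span between the inner faces of the rails, front faces flush with the rails. The lowest rung's underside is at z = 314 mm and rungs are spaced 248 mm apart (underside to underside).

C is a simple wooden stool: a rectangular seat 266 mm (x) by 285 mm (y), 29 mm thick, top face at z = 415 mm, on four square legs, each 34×34 mm in cross-section. The legs rest on z = 0, each flush with a corner of the seat.

The ladder is on top of the table, centred. Three stools sit around the table at the −y, −x, +x sides.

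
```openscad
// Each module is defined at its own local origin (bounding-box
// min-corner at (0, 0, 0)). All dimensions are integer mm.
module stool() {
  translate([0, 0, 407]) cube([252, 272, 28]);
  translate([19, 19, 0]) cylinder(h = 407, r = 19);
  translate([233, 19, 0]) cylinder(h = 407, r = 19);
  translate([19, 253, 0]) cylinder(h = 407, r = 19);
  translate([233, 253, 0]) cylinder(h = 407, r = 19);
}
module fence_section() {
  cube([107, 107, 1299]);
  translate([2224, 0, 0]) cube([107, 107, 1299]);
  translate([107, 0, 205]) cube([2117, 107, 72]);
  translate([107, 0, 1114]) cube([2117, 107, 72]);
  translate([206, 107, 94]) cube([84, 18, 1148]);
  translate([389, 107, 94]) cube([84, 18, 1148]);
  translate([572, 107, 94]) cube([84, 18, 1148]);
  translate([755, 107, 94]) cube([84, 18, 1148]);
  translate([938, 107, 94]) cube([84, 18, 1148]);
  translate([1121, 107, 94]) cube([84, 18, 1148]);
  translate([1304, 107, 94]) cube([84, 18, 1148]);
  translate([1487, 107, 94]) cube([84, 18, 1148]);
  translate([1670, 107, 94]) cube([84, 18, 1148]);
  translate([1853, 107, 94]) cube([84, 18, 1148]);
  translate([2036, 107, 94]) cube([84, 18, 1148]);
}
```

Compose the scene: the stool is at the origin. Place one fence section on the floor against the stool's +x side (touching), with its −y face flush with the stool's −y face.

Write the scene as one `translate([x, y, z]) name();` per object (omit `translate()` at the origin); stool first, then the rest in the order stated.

stool();
translate([252, 0, 0]) fence_section();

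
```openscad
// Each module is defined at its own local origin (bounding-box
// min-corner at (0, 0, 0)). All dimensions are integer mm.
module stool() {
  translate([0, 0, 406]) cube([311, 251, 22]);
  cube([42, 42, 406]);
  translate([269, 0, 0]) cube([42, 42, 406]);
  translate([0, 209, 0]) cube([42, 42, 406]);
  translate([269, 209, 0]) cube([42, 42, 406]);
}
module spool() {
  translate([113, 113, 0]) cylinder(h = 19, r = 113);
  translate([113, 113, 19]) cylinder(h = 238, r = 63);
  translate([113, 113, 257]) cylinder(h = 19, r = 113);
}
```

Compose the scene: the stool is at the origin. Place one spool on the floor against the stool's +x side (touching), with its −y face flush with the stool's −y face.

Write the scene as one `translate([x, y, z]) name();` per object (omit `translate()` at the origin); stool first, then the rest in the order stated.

stool();
translate([311, 0, 0]) spool();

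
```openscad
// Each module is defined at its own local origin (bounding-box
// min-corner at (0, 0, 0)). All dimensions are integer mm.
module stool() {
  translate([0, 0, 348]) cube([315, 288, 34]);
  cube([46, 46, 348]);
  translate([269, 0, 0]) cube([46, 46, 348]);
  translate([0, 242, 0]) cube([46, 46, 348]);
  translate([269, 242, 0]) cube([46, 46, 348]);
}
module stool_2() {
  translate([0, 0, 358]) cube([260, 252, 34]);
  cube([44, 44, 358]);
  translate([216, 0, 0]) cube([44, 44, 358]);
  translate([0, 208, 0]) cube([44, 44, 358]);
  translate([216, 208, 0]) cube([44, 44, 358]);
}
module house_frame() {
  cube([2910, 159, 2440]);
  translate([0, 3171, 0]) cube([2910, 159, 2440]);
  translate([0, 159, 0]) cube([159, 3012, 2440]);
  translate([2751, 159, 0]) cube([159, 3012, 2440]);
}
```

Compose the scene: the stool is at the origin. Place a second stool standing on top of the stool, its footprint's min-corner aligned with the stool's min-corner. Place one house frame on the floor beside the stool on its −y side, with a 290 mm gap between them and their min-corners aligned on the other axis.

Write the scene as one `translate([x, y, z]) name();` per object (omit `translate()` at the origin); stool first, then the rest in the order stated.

stool();
translate([0, 0, 382]) stool_2();
translate([0, -3620, 0]) house_frame();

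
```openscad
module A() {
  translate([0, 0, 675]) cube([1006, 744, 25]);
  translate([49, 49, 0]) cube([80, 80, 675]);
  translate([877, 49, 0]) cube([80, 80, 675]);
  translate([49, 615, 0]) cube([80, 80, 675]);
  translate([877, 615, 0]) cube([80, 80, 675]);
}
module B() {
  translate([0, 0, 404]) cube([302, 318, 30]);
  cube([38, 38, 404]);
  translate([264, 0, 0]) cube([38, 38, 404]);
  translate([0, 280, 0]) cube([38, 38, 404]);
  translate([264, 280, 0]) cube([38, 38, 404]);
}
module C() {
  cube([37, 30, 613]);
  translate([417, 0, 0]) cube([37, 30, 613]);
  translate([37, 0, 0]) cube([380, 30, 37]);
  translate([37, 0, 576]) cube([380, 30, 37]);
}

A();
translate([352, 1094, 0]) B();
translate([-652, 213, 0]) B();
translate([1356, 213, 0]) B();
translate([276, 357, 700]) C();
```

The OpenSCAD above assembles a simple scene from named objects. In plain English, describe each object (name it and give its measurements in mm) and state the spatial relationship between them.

A is a table with a 1006×744 mm rectangular top, 25 mm thick, top surface at z = 700 mm, supported by four 80×80 mm square legs, each inset 49 mm from the nearest pair of top edges, running from the floor.

B is a simple wooden stool: a rectangular seat 302 mm (x) by 318 mm (y), 30 mm thick, top face at z = 434 mm, on four square legs, each 38×38 mm in cross-section. The legs rest on z = 0, each flush with a corner of the seat.

C is a rectangular picture frame lying in the x–z plane (depth along y). The opening is 380 mm wide (x) by 539 mm tall (z), surrounded by a border 37 mm wide on all four sides. The frame is 30 mm deep and is made of two full-height vertical stiles with two horizontal rails fitted between them.

Three stools sit around the table at the +y, −x, +x sides. The picture frame is on top of the table, centred.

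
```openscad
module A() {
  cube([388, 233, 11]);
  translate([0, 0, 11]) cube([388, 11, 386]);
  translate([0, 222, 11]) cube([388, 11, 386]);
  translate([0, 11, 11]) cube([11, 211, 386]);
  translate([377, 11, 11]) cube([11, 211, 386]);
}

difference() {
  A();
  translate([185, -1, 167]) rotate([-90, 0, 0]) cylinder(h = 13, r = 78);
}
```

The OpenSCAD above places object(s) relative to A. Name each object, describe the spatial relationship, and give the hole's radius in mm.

A is an open box. The open box has a circular hole through its front wall. The hole's radius is 78 mm.

The subtracted cylinder has r = 78 mm.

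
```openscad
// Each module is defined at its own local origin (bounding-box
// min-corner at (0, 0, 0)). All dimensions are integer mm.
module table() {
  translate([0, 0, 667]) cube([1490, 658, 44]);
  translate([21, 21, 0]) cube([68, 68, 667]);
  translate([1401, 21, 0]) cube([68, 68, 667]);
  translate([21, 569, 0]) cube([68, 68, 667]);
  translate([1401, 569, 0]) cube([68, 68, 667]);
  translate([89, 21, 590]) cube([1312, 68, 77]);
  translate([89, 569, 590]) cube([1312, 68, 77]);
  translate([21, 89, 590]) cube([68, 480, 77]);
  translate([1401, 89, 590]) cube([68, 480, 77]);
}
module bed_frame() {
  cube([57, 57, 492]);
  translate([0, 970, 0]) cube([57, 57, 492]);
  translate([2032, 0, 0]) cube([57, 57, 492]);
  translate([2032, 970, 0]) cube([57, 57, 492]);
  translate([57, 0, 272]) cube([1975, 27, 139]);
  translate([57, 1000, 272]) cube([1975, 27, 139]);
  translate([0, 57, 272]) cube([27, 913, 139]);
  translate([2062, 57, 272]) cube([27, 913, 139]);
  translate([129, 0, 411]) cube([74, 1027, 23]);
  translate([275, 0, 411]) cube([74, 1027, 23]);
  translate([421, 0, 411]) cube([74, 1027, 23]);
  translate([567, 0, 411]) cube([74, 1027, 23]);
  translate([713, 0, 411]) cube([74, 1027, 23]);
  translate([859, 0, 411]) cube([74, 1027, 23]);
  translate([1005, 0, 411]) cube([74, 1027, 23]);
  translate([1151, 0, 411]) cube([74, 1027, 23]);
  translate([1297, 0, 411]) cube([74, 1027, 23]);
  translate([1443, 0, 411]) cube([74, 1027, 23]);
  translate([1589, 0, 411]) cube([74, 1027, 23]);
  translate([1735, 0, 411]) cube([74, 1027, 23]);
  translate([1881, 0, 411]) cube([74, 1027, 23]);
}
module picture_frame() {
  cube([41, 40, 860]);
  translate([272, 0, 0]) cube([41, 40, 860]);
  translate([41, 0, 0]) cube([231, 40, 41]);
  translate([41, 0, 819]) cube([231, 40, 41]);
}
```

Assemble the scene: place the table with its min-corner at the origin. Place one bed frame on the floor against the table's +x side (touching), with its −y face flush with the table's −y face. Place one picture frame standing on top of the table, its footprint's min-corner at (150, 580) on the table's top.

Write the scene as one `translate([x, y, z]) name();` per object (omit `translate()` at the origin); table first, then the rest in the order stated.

table();
translate([1490, 0, 0]) bed_frame();
translate([150, 580, 711]) picture_frame();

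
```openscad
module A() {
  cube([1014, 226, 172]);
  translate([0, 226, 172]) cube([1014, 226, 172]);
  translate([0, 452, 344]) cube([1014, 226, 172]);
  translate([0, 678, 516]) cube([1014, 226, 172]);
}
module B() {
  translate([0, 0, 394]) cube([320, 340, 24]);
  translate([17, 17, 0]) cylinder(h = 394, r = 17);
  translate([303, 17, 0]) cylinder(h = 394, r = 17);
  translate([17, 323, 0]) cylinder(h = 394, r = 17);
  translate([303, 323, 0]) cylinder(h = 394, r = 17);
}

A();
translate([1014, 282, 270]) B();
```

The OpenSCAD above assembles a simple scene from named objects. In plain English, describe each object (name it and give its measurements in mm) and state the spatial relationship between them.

A is a straight staircase of 4 solid steps. Each step is 1014 mm wide (x), 226 mm deep (y, the going) and 172 mm tall (the rise). The first step rests on the floor; each subsequent step sits one going further in +y and one rise higher in +z, directly behind and above the previous step with no overlap.

B is a four-legged stool. The seat is 320×340 mm, 24 mm thick, top at z = 418 mm. It stands on four round legs, each 34 mm in diameter, from z = 0 to the seat underside, each leg's axis is inset half a diameter from the nearest pair of seat edges (so the leg's bounding box is flush with the corner).

The stool is beside the staircase with their tops flush at z = 688.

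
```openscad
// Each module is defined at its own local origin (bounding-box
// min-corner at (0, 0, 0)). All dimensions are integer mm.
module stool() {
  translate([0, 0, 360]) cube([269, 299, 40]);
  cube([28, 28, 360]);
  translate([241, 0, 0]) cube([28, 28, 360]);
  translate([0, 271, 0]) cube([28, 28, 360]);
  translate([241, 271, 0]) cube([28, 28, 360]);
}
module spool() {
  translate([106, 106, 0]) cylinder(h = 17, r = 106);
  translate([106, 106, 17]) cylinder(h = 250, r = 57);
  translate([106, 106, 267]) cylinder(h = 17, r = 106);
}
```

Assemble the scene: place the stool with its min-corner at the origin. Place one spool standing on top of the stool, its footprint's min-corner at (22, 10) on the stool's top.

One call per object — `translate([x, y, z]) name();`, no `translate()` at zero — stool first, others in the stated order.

stool();
translate([22, 10, 400]) spool();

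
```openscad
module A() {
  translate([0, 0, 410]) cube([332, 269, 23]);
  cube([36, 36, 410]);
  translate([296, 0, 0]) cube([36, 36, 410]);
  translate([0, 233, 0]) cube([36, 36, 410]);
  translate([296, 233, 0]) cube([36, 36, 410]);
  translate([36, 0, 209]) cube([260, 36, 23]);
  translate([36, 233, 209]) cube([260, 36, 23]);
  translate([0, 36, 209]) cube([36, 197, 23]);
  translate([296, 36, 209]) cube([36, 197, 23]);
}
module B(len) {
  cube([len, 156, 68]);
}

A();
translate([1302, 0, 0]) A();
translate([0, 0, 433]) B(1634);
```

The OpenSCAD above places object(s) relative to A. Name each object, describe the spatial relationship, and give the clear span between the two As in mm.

Second stool starts at x = 1302; first ends at x = 332; clear span = 1302 − 332 = 970 mm.

A is a stool. B is a beam. A beam spans the tops of two stools. The clear span between the two stools is 970 mm.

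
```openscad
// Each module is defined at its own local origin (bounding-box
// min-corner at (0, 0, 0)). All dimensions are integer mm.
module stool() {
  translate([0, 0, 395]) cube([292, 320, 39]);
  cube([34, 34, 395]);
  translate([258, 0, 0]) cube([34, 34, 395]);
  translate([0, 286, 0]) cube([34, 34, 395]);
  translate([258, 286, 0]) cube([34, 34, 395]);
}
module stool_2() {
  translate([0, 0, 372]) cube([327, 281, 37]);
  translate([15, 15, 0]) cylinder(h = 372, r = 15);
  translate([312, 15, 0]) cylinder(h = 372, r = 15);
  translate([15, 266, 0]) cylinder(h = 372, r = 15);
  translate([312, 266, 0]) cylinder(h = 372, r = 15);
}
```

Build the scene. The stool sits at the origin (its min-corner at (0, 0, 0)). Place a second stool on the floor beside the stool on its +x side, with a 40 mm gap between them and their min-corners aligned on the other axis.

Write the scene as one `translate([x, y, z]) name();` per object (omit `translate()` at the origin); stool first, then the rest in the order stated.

stool();
translate([332, 0, 0]) stool_2();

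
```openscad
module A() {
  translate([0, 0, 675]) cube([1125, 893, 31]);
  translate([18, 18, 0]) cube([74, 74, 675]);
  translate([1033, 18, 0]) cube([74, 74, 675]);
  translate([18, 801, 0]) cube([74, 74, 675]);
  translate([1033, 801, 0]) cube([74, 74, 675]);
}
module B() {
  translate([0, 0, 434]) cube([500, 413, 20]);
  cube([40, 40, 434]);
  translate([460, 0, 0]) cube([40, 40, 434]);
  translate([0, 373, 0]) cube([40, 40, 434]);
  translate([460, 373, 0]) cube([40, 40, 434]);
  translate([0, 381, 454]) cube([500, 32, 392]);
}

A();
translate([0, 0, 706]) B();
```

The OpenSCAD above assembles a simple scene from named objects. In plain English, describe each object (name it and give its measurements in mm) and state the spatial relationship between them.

A is a table with a 1125×893 mm rectangular top, 31 mm thick, top surface at z = 706 mm, supported by four 74×74 mm square legs, each inset 18 mm from the nearest pair of top edges, running from the floor.

B is a chair: 500×413 mm seat, 20 mm thick, top at z = 454 mm, on four 40 mm square corner legs flush with the seat edges. A 32 mm thick backrest slab spans the full seat width, extending 392 mm above the seat top, its back face flush with the seat's +y edge.

The chair is on top of the table.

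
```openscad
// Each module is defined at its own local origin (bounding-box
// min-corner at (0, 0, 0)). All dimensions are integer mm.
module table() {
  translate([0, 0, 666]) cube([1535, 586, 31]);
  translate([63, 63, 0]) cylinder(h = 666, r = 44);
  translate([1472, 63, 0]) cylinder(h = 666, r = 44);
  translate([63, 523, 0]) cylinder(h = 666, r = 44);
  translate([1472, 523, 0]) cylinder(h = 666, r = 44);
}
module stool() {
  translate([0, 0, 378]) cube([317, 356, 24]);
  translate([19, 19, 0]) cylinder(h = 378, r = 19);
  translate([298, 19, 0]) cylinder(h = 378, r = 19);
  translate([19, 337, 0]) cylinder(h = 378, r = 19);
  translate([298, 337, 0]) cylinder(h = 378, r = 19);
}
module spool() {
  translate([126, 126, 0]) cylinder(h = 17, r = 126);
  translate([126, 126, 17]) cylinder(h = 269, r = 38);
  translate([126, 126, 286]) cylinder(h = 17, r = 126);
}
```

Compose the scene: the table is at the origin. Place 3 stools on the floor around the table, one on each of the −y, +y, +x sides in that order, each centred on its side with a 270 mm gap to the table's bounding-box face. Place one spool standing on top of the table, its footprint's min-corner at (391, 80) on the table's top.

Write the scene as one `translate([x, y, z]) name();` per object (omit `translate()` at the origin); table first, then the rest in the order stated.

table();
translate([609, -626, 0]) stool();
translate([609, 856, 0]) stool();
translate([1805, 115, 0]) stool();
translate([391, 80, 697]) spool();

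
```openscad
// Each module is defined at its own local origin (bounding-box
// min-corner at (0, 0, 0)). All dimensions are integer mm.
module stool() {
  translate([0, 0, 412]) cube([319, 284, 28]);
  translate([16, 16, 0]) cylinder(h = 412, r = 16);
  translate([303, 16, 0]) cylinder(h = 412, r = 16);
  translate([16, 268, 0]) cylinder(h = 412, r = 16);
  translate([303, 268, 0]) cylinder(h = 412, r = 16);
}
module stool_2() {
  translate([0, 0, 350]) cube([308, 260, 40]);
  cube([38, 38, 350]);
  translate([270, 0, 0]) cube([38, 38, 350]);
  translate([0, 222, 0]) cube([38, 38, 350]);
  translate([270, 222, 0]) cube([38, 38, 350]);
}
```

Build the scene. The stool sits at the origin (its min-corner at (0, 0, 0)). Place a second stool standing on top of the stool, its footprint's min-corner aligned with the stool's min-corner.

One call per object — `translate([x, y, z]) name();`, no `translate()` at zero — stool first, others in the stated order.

stool();
translate([0, 0, 440]) stool_2();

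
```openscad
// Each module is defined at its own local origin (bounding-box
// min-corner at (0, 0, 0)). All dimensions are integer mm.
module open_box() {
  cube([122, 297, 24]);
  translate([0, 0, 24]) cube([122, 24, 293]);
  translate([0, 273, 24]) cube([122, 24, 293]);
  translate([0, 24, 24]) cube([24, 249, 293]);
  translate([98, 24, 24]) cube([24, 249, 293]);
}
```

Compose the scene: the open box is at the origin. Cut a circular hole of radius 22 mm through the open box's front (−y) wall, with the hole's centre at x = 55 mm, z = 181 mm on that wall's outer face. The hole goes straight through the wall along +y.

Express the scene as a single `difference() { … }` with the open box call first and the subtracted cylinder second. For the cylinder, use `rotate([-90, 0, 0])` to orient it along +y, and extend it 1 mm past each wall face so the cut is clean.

difference() {
  open_box();
  translate([55, -1, 181]) rotate([-90, 0, 0]) cylinder(h = 26, r = 22);
}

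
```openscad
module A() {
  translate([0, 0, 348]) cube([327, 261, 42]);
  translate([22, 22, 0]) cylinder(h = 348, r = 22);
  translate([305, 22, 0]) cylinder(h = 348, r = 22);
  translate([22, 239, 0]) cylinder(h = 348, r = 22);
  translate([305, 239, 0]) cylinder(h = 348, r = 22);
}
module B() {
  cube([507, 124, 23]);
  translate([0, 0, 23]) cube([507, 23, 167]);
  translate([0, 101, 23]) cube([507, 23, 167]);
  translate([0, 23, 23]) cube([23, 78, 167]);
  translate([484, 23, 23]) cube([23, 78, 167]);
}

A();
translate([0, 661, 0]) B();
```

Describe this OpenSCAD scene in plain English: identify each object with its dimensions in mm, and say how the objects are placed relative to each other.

A is a four-legged stool. The seat is a 327×261×42 mm slab whose top surface is at z = 390 mm; four round legs, each 44 mm in diameter, run from the floor (z = 0) to the underside of the seat, each leg's axis is inset half a diameter from the nearest pair of seat edges (so the leg's bounding box is flush with the corner).

B is an open storage box with external size 507×124×190 mm and wall thickness 23 mm (the base is also 23 mm thick). The base covers the whole footprint; the four walls stand on the base, with the y-facing walls full-width and the x-facing walls fitting between their inner faces.

The open box is on the floor beside the stool on its +y side.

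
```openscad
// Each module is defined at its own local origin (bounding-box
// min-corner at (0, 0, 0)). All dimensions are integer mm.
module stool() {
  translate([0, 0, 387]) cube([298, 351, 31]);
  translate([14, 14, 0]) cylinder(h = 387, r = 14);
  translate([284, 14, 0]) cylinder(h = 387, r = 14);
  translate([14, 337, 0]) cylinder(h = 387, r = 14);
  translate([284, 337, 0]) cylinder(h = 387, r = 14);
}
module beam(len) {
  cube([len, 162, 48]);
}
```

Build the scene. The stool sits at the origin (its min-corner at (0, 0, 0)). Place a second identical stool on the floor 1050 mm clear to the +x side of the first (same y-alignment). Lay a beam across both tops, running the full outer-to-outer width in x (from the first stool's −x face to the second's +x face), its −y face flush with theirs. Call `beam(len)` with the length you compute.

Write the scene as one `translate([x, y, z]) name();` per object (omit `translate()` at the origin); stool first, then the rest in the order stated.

stool();
translate([1348, 0, 0]) stool();
translate([0, 0, 418]) beam(1646);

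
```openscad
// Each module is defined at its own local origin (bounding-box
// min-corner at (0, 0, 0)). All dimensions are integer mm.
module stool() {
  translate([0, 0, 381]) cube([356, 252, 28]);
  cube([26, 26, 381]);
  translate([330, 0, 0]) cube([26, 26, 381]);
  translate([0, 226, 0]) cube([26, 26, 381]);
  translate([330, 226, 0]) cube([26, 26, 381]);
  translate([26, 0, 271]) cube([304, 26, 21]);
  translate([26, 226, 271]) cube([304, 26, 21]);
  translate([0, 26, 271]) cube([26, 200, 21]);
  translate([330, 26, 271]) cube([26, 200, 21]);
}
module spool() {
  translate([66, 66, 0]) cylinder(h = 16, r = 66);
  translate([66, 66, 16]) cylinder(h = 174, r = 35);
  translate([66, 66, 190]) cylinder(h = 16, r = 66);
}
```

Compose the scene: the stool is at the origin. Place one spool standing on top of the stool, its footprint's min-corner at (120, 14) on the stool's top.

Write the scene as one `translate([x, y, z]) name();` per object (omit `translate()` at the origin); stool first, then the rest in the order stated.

stool();
translate([120, 14, 409]) spool();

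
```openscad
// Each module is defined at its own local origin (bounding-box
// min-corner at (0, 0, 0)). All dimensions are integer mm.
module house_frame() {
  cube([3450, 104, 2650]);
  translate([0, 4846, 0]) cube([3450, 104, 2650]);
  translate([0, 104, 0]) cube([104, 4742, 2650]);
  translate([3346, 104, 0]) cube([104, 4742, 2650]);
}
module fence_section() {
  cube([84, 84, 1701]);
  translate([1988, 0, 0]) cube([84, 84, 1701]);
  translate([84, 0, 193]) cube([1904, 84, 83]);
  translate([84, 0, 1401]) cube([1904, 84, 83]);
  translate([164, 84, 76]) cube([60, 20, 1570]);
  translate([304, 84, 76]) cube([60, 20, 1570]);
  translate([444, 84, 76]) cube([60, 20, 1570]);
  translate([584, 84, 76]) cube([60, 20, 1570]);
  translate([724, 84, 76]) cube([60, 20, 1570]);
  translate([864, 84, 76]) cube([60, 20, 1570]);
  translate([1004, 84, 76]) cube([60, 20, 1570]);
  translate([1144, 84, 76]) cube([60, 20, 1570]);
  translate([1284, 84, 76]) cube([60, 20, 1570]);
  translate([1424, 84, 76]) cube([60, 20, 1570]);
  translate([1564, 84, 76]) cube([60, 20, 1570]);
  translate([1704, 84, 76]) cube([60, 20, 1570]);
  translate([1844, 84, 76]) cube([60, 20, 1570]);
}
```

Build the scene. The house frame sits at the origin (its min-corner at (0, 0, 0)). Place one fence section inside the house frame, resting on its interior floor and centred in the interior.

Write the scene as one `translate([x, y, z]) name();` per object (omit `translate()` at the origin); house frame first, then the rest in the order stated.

house_frame();
translate([689, 2423, 0]) fence_section();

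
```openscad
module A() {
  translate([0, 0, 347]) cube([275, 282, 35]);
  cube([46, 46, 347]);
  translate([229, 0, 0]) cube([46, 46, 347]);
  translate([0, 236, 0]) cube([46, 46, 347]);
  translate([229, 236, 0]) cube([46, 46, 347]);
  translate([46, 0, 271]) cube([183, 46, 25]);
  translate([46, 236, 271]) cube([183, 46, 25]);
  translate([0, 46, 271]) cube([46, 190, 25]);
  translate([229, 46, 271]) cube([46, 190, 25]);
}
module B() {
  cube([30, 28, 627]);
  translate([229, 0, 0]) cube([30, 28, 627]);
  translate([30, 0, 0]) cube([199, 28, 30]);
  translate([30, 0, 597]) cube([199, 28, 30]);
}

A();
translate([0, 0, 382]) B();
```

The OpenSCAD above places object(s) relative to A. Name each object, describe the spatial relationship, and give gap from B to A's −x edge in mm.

A is a stool. B is a picture frame. The picture frame is on top of the stool. The gap from the picture frame to the stool's −x edge is 0 mm.

The picture frame's min-x is at 0; the stool's min-x is 0; gap = 0 mm.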